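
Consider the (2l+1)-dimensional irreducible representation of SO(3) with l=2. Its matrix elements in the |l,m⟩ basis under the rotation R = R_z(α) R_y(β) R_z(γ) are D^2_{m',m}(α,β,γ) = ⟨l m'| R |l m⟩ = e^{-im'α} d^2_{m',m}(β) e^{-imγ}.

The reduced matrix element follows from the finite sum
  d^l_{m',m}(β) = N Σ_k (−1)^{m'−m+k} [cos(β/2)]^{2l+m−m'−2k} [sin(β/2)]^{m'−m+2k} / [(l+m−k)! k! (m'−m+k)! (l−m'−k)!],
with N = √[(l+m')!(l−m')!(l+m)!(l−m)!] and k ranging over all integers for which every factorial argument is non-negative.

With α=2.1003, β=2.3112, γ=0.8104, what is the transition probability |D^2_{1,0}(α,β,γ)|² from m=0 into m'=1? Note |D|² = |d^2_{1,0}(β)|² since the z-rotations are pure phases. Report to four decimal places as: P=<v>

D^2_{1,0}(2.1003,2.3112,0.8104) = e^{-i·1·2.1003}·d^2_{1,0}(2.3112)·e^{-i·0·0.8104}. Compute d first:
With c≡cos(β/2)=0.403370 and s≡sin(β/2)=0.915037, N=[6·1·2·2]^{1/2}=4.898979
k∈{0,1} keeps every argument non-negative
  k=0: (−1)^1·4.8990/(2)·0.4034^3·0.9150^1 = -0.147104
  k=1: (−1)^2·4.8990/(2)·0.4034^1·0.9150^3 = +0.756998
d^2_{1,0}(2.3112) = -0.147104 +0.756998 = +0.609895
|D^2_{1,0}|² = |d^2_{1,0}(β)|² = (+0.609895)² = 0.371971 (the z-rotation phases have unit modulus)

P=0.3720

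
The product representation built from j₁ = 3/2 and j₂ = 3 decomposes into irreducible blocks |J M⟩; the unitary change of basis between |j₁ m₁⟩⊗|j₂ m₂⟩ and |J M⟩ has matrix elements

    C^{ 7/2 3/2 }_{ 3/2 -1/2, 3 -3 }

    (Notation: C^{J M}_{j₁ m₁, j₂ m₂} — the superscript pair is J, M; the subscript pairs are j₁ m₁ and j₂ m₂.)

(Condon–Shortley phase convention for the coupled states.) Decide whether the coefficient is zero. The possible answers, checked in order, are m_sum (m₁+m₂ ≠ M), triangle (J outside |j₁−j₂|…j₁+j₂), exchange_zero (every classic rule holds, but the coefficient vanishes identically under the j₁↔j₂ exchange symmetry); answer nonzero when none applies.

m_sum

m-sum: m₁+m₂ = -1/2+(-3) = -7/2, M = 3/2  ✗ ⇒ coefficient is 0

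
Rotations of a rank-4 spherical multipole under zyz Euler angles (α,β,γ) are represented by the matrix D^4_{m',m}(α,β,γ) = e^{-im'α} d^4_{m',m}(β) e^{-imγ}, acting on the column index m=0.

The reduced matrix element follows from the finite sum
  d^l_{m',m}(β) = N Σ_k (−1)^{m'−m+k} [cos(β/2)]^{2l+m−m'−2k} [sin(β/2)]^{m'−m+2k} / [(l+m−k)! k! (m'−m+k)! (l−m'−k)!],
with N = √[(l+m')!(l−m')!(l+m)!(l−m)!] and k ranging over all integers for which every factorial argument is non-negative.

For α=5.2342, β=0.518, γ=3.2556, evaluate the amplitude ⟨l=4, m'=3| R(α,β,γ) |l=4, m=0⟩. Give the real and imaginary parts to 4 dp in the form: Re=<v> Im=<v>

Split into d^4_{3,0}(β=0.5180) × two z-phases.
Half-angle: c=0.966647, s=0.256114. N=√(5040·1·24·24)=1703.830978
k: max(0,(0)−(3))=0 … min(4+(0),4−(3))=1
  k=0: (−1)^3·1703.8310/(144)·0.9666^5·0.2561^3 = -0.167766
  k=1: (−1)^4·1703.8310/(144)·0.9666^3·0.2561^5 = +0.011777
d^4_{3,0}(0.5180) = -0.167766 +0.011777 = -0.155989
Phases: e^{-i·(3)·5.2342}=-0.999986-0.005363i, e^{-i·(0)·3.2556}=+1.000000+0.000000i ⇒ D=+0.155986+0.000837i

Re=0.1560 Im=0.0008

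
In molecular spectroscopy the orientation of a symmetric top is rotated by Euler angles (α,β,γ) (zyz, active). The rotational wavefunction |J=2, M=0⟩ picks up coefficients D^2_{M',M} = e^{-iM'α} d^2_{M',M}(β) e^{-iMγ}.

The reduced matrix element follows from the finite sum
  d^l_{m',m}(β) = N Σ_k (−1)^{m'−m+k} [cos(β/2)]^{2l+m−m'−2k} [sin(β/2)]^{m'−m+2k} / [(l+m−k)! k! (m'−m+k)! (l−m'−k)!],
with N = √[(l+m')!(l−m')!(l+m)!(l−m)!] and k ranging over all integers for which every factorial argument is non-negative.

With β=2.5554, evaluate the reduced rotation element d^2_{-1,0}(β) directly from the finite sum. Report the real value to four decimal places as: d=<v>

d=-0.5644

d^2_{-1,0}(β=2.5554) via the finite sum:
With c≡cos(β/2)=0.288918 and s≡sin(β/2)=0.957354, N=[1·6·2·2]^{1/2}=4.898979
k∈{1,2} keeps every argument non-negative
  k=1: (−1)^0·4.8990/(2)·0.2889^3·0.9574^1 = +0.056555
  k=2: (−1)^1·4.8990/(2)·0.2889^1·0.9574^3 = -0.620966
d^2_{-1,0}(2.5554) = +0.056555 -0.620966 = -0.564411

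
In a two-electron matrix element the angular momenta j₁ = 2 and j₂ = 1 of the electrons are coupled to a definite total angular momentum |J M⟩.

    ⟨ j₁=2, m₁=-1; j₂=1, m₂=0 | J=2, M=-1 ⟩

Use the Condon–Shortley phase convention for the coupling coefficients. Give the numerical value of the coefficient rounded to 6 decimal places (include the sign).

j₁+j₂−J=1  J+j₁−j₂=3  J−j₁+j₂=1  j₁+j₂+J+1=6
(j₁±m₁, j₂±m₂, J±M) = (1,3,1,1,1,3)
P² = 3/2
sum k=0..1:
  [0] +1/6 = 1/6
  [1] −1/2 = -1/2
S = -1/3
C² = P²·S² = 1/6 ; C = -0.408248

-0.408248  (= −√(1/6))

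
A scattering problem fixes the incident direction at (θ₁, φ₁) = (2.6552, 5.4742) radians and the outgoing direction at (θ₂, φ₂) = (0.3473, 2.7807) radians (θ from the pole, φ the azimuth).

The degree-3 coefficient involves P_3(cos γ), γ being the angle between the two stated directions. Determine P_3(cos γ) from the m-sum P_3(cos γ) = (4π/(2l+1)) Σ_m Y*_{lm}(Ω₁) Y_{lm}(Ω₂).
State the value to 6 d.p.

Addition theorem: P_3(cos γ) = (4π/7) Σ_m Y*_{lm}(Ω₁) Y_{lm}(Ω₂), m = −3…3:
  m=-3: Y*=-0.03219 - 0.02793j  Y=-0.00771 - 0.01453j  product -0.00016 + 0.00068j
  m=-2: Y*=0.00931 + 0.19719j  Y=0.08356 + 0.07355j  product -0.01373 + 0.01716j
  m=-1: Y*=0.30317 - 0.31782j  Y=-0.35204 - 0.13287j  product -0.14896 + 0.07160j
  m=+0: Y*=-0.29938 + 0.00000j  Y=0.49854 + 0.00000j  product -0.14925 + 0.00000j
  m=+1: Y*=-0.30317 - 0.31782j  Y=0.35204 - 0.13287j  product -0.14896 - 0.07160j
  m=+2: Y*=0.00931 - 0.19719j  Y=0.08356 - 0.07355j  product -0.01373 - 0.01716j
  m=+3: Y*=0.03219 - 0.02793j  Y=0.00771 - 0.01453j  product -0.00016 - 0.00068j
Total Σ_m = -0.47493 - 0.00000j. Multiply by 1.795196: -0.85260 - 0.00000j. P_3(cos γ) = -0.852596

-0.852596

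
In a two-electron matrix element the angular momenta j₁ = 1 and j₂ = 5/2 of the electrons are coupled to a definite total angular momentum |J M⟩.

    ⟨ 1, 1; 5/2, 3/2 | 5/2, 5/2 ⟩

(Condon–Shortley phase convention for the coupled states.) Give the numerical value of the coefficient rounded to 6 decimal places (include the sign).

j₁+j₂−J=1  J+j₁−j₂=1  J−j₁+j₂=4  j₁+j₂+J+1=7
(j₁±m₁, j₂±m₂, J±M) = (2,0,4,1,5,0)
P² = 1152/7
sum k=0..0:
  [0] +1/24 = 1/24
S = 1/24
C² = P²·S² = 2/7 ; C = +0.534522

+0.534522  (= +√(2/7))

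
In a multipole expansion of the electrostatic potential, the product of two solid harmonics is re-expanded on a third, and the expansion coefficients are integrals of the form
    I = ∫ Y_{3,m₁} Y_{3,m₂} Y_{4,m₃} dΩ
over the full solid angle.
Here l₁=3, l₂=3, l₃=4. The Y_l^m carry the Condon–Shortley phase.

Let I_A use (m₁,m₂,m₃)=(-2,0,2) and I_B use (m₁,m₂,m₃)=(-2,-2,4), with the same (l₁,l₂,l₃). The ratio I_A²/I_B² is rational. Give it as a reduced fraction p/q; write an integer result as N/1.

3/70

Same 3,3,4: normalisation and zero-m 3j drop out of the ratio.
A: Δ: 2! 4! 4! / 11! → 1/34650; sum: t=1:−1/96 t=2:+1/72 = 1/288; 3j²(3 3 4; -2 0 2) = Δ·Π!·Σ² = 1/462  (sign +1)
B: Δ: 2! 4! 4! / 11! → 1/34650; sum: t=1:−1/576 = -1/576; 3j²(3 3 4; -2 -2 4) = Δ·Π!·Σ² = 5/99  (sign -1)
I_A²/I_B² = (1/462)/(5/99) = 3/70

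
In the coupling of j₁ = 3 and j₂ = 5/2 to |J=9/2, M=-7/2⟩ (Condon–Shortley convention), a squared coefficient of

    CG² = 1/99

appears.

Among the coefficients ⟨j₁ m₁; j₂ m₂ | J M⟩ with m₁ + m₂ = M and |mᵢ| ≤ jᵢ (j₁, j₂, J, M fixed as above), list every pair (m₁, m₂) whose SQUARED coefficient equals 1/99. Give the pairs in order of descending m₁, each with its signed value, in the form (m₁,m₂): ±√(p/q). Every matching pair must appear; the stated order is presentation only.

Admissible pairs with m₁+m₂ = M = -7/2: (-3,-1/2), (-2,-3/2), (-1,-5/2)
  (m₁,m₂)=(-1,-5/2): CG² = 50/99, CG = +√(50/99)
  (m₁,m₂)=(-2,-3/2): CG² = 1/99, CG = −√(1/99)   ← matches the target
  (m₁,m₂)=(-3,-1/2): CG² = 16/33, CG = −√(16/33)
Pairs with CG² = 1/99: (-2,-3/2): −√(1/99)

(-2,-3/2): −√(1/99)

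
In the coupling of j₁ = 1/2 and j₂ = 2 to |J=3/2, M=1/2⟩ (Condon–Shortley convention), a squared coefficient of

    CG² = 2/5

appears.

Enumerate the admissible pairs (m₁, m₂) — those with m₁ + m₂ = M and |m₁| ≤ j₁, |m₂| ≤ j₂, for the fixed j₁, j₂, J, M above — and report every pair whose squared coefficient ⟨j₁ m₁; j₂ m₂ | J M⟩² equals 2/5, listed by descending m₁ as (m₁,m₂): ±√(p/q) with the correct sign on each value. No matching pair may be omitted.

Admissible pairs with m₁+m₂ = M = 1/2: (-1/2,1), (1/2,0)
  (m₁,m₂)=(1/2,0): CG² = 2/5, CG = +√(2/5)   ← matches the target
  (m₁,m₂)=(-1/2,1): CG² = 3/5, CG = −√(3/5)
Pairs with CG² = 2/5: (1/2,0): +√(2/5)

(1/2,0): +√(2/5)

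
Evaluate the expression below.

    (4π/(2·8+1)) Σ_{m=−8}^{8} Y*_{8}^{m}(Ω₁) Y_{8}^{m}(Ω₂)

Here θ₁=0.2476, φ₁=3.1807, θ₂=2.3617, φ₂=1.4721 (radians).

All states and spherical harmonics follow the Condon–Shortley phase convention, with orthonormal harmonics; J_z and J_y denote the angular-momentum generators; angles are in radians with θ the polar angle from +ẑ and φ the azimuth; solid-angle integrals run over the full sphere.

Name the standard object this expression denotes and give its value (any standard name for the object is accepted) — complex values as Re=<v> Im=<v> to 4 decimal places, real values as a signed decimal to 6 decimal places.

Legendre polynomial (addition theorem), +0.289647

This sum is the spherical-harmonic addition theorem: it equals the Legendre polynomial P_l(cos γ) of the angle γ between the two directions.
Summing Y*_{l m}(θ₁,φ₁)·Y_{l m}(θ₂,φ₂) over m ∈ [−8, 8]; prefactor 4π/(2·8+1) = 0.739198:
  m=-8: Y*=0.00001 + 0.00000j  Y=0.02170 + 0.02188j  product 0.00000 + 0.00000j
  m=-7: Y*=-0.00010 - 0.00003j  Y=0.07942 - 0.09606j  product -0.00001 + 0.00001j
  m=-6: Y*=0.00104 + 0.00025j  Y=-0.24859 - 0.16723j  product -0.00022 - 0.00024j
  m=-5: Y*=-0.00759 - 0.00150j  Y=-0.21580 + 0.40121j  product 0.00224 - 0.00272j
  m=-4: Y*=0.04097 + 0.00646j  Y=0.34107 + 0.14211j  product 0.01306 + 0.00803j
  m=-3: Y*=-0.16115 - 0.01899j  Y=-0.01117 + 0.03661j  product 0.00250 - 0.00569j
  m=-2: Y*=0.43321 + 0.03395j  Y=0.37348 + 0.07469j  product 0.15926 + 0.04504j
  m=-1: Y*=-0.66376 - 0.02597j  Y=0.01448 - 0.14623j  product -0.01341 + 0.09668j
  m=+0: Y*=0.19091 + 0.00000j  Y=0.34053 + 0.00000j  product 0.06501 + 0.00000j
  m=+1: Y*=0.66376 - 0.02597j  Y=-0.01448 - 0.14623j  product -0.01341 - 0.09668j
  m=+2: Y*=0.43321 - 0.03395j  Y=0.37348 - 0.07469j  product 0.15926 - 0.04504j
  m=+3: Y*=0.16115 - 0.01899j  Y=0.01117 + 0.03661j  product 0.00250 + 0.00569j
  m=+4: Y*=0.04097 - 0.00646j  Y=0.34107 - 0.14211j  product 0.01306 - 0.00803j
  m=+5: Y*=0.00759 - 0.00150j  Y=0.21580 + 0.40121j  product 0.00224 + 0.00272j
  m=+6: Y*=0.00104 - 0.00025j  Y=-0.24859 + 0.16723j  product -0.00022 + 0.00024j
  m=+7: Y*=0.00010 - 0.00003j  Y=-0.07942 - 0.09606j  product -0.00001 - 0.00001j
  m=+8: Y*=0.00001 - 0.00000j  Y=0.02170 - 0.02188j  product 0.00000 - 0.00000j
Accumulated sum 0.39184 - 0.00000j; after 4π/(2l+1) scaling, 0.28965 - 0.00000j ⇒ P_8 = 0.289647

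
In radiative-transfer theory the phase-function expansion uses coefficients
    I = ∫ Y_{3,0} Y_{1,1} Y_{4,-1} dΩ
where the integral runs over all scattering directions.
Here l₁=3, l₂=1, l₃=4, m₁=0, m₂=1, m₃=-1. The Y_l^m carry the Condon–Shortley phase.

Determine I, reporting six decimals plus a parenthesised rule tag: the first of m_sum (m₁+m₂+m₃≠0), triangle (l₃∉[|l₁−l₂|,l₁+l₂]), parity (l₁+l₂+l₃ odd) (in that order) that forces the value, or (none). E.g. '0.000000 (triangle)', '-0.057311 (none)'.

-0.194664 (none)

Rules hold: Σm=0, L=8 even, 2≤4≤4.
N = 7·3·9 = 189
Δ = 0!·6!·2!/9! = 1/252
Racah Σ t=0..0: t=0:+1/36 = 1/36
⇒ 3j(3 1 4; 0 0 0)² = 4/63, sgn +1
Racah Σ t=0..0: t=0:+1/72 = 1/72
⇒ 3j(3 1 4; 0 1 -1)² = 5/126, sgn -1
4πI² = N·(3j₀)²·(3jₘ)² = 10/21
I = -1·√(0.47619/4π) = -0.19466390
No selection rule forces the value: the integral is nonzero (none).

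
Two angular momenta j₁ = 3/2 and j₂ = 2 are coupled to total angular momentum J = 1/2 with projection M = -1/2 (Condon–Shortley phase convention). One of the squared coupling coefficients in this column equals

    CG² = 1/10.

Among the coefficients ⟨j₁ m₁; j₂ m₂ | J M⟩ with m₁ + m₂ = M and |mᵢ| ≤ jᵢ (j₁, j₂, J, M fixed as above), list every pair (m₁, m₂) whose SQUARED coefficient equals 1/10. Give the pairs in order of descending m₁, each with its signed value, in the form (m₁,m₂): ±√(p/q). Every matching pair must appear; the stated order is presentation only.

Admissible pairs with m₁+m₂ = M = -1/2: (-3/2,1), (-1/2,0), (1/2,-1), (3/2,-2)
  (m₁,m₂)=(3/2,-2): CG² = 2/5, CG = +√(2/5)
  (m₁,m₂)=(1/2,-1): CG² = 3/10, CG = −√(3/10)
  (m₁,m₂)=(-1/2,0): CG² = 1/5, CG = +√(1/5)
  (m₁,m₂)=(-3/2,1): CG² = 1/10, CG = −√(1/10)   ← matches the target
Pairs with CG² = 1/10: (-3/2,1): −√(1/10)

(-3/2,1): −√(1/10)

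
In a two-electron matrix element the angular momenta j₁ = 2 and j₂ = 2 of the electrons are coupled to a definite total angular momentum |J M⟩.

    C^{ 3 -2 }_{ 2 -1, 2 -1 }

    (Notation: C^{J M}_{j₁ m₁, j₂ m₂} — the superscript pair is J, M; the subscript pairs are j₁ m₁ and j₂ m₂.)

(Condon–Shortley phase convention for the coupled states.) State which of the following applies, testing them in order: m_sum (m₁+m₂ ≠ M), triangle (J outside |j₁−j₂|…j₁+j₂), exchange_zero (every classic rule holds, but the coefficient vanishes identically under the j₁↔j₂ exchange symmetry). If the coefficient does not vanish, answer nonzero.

exchange_zero

m-sum: m₁+m₂ = -1+(-1) = -2, M = -2  ✓
triangle: |j₁−j₂| = 0 ≤ J = 3 ≤ j₁+j₂ = 4  ✓
exchange: j₁=j₂ and m₁=m₂, and (−1)^(j₁+j₂−J) = (−1)^1 = −1 forces ⟨j₁m₁;j₂m₂|JM⟩ = −⟨j₂m₂;j₁m₁|JM⟩ = −⟨j₁m₁;j₂m₂|JM⟩ ⇒ the coefficient vanishes identically
Racah sum check: Σ_k collapses to 0 ⇒ CG = 0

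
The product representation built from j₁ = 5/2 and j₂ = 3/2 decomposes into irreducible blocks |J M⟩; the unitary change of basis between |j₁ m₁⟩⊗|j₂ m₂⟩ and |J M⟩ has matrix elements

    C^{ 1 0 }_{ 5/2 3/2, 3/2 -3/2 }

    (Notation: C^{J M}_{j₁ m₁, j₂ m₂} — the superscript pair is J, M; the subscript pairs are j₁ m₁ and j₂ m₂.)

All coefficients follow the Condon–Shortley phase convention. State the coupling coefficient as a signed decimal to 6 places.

√[3·3!2!0!/6! · 4!1!0!3!1!1!] = √(36/5)
  +(−1)^0/∏(0,3,1,0,1,0)! = 1/6  (running 1/6)
⟨..|..⟩ = √(36/5)·(1/6) = +0.447214

+√(1/5) ≈ +0.447214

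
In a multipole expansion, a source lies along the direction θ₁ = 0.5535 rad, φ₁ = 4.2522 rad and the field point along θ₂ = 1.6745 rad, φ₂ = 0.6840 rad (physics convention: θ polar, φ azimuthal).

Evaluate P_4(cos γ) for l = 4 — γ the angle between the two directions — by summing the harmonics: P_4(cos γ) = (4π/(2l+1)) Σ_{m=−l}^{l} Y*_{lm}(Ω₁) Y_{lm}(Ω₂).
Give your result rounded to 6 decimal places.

-0.375225

Term-by-term m-sum for l=4 (normalisation 4π/9 = 1.396263):
  m=-4: (-0.009012-0.032566i) × (-0.397961-0.170885i) = -0.001979+0.014500i  (running Σ = -0.001979+0.014500i)
  m=-3: (+0.151876+0.029245i) × (+0.059010+0.113015i) = +0.005657+0.018890i  (running Σ = +0.003678+0.033390i)
  m=-2: (-0.227569+0.299093i) × (-0.061654+0.299841i) = -0.075650-0.086675i  (running Σ = -0.071972-0.053285i)
  m=-1: (-0.194085-0.391550i) × (+0.110426-0.090030i) = -0.056683-0.025764i  (running Σ = -0.128655-0.079049i)
  m=0: (-0.040261-0.000000i) × (+0.283774+0.000000i) = -0.011425-0.000000i  (running Σ = -0.140080-0.079049i)
  m=1: (+0.194085-0.391550i) × (-0.110426-0.090030i) = -0.056683+0.025764i  (running Σ = -0.196763-0.053285i)
  m=2: (-0.227569-0.299093i) × (-0.061654-0.299841i) = -0.075650+0.086675i  (running Σ = -0.272413+0.033390i)
  m=3: (-0.151876+0.029245i) × (-0.059010+0.113015i) = +0.005657-0.018890i  (running Σ = -0.266756+0.014500i)
  m=4: (-0.009012+0.032566i) × (-0.397961+0.170885i) = -0.001979-0.014500i  (running Σ = -0.268735+0.000000i)
Σ over m = -0.268735+0.000000i; ×(4π/9) → -0.375225+0.000000i. Real part: -0.375225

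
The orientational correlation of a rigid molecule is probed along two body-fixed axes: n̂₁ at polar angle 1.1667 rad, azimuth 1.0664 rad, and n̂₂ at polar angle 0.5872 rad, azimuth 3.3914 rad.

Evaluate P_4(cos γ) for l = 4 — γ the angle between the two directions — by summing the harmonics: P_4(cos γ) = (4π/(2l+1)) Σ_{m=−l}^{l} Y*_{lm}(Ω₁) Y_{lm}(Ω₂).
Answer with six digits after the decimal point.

0.373272

Addition theorem: P_4(cos γ) = (4π/9) Σ_m Y*_{lm}(Ω₁) Y_{lm}(Ω₂), m = −4…4:
  [-4]  conj(Y_{4,-4})(Ω₁) = -0.13666 - 0.28523j ; Y_{4,-4}(Ω₂) = 0.02256 - 0.03507j ; Δ = -0.01308 - 0.00164j
  [-3]  conj(Y_{4,-3})(Ω₁) = -0.38191 - 0.02203j ; Y_{4,-3}(Ω₂) = -0.12973 + 0.12072j ; Δ = 0.05220 - 0.04325j
  [-2]  conj(Y_{4,-2})(Ω₁) = -0.01238 + 0.01967j ; Y_{4,-2}(Ω₂) = 0.34713 - 0.18946j ; Δ = -0.00057 + 0.00917j
  [-1]  conj(Y_{4,-1})(Ω₁) = -0.15852 - 0.28716j ; Y_{4,-1}(Ω₂) = -0.39143 + 0.09987j ; Δ = 0.09073 + 0.09657j
  [+0]  conj(Y_{4,0})(Ω₁) = -0.08478 + 0.00000j ; Y_{4,0}(Ω₂) = -0.10371 + 0.00000j ; Δ = 0.00879 + 0.00000j
  [+1]  conj(Y_{4,1})(Ω₁) = 0.15852 - 0.28716j ; Y_{4,1}(Ω₂) = 0.39143 + 0.09987j ; Δ = 0.09073 - 0.09657j
  [+2]  conj(Y_{4,2})(Ω₁) = -0.01238 - 0.01967j ; Y_{4,2}(Ω₂) = 0.34713 + 0.18946j ; Δ = -0.00057 - 0.00917j
  [+3]  conj(Y_{4,3})(Ω₁) = 0.38191 - 0.02203j ; Y_{4,3}(Ω₂) = 0.12973 + 0.12072j ; Δ = 0.05220 + 0.04325j
  [+4]  conj(Y_{4,4})(Ω₁) = -0.13666 + 0.28523j ; Y_{4,4}(Ω₂) = 0.02256 + 0.03507j ; Δ = -0.01308 + 0.00164j
Σ over m = 0.26734 + 0.00000j; ×(4π/9) → 0.37327 + 0.00000j. Real part: 0.373272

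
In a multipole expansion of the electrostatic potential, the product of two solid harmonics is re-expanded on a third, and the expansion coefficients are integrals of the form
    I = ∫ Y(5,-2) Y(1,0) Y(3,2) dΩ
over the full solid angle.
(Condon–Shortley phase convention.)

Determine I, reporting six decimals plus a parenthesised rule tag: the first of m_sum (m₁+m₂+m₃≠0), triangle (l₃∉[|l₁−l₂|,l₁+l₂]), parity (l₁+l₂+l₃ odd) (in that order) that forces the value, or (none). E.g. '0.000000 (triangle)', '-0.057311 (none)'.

0.000000 (triangle)

|5−1|≤3≤5+1 violated ⇒ I = 0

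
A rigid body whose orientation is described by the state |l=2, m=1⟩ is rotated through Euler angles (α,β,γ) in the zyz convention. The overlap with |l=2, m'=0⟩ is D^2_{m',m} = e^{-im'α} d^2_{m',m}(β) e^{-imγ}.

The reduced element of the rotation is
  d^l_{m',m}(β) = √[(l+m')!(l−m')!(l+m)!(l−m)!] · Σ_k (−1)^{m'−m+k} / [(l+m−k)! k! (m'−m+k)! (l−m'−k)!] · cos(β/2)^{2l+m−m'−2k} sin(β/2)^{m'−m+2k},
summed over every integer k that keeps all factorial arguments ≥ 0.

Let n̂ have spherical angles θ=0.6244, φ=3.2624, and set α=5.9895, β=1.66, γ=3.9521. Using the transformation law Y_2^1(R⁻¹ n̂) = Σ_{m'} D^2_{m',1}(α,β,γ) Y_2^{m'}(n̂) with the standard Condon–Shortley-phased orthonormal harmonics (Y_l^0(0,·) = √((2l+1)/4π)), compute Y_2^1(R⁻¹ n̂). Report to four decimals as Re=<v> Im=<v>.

Need the full column D^2_{m',1} for m'=−2..2 at α=5.9895, β=1.6600, γ=3.9521.
cos(β/2)=0.674876, sin(β/2)=0.737931
d^2_{-2,1}: single k=3 term ⇒ +0.542378;  D = -0.093320+0.534289i
d^2_{-1,1}: k∈[2..3] ⇒ +0.744048 -0.296527 = +0.447521;  D = -0.201320+0.399682i
d^2_{0,1}: k∈[1..2] ⇒ +0.555601 -0.664274 = -0.108673;  D = +0.074890-0.078749i
d^2_{1,1}: k∈[0..1] ⇒ +0.207441 -0.744048 = -0.536606;  D = +0.466522-0.265148i
d^2_{2,1}: single k=0 term ⇒ -0.453646;  D = +0.442400-0.100387i
Y_2^{m'}(θ=0.6244,φ=3.2624) and Σ D·Y over m':
  (-0.0933+0.5343i)·(+0.1282-0.0316i)  (-0.2013+0.3997i)·(-0.3638+0.0442i)  (+0.0749-0.0787i)·(+0.3074+0.0000i)  (+0.4665-0.2651i)·(+0.3638+0.0442i)  (+0.4424-0.1004i)·(+0.1282+0.0316i)
Y_2^1(R⁻¹ n̂) = +0.324803-0.181789i

Re=0.3248 Im=-0.1818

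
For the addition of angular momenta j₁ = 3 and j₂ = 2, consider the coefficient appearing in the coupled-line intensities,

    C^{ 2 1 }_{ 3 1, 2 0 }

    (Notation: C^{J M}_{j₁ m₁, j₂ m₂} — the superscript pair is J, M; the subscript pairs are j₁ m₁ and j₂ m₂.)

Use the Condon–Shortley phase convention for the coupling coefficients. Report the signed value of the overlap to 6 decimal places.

triangle: 3!×3!×1!/8! = 36/40320
(j±m)!: 4!×2!×2!×2!×3!×1! = 1152
prefactor² = (2J+1)×Δ×N² = 36/7
  k=1: −1/(1!×2!×1!×1!×2!×0!) = -1/4
  k=2: +1/(2!×1!×0!×0!×3!×1!) = 1/12
Σ = -1/6  ⇒  CG² = 36/7×(-1/6)² = 1/7
CG = −√(1/7) = -0.377964

-0.377964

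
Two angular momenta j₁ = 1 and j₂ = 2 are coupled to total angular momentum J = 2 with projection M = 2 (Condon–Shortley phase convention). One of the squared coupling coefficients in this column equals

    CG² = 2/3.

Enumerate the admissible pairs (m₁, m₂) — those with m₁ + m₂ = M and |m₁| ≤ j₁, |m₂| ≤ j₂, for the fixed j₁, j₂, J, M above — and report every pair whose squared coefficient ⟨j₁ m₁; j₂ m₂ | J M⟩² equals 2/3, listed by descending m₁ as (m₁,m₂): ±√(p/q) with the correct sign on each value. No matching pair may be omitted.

Admissible pairs with m₁+m₂ = M = 2: (0,2), (1,1)
  (m₁,m₂)=(1,1): CG² = 1/3, CG = +√(1/3)
  (m₁,m₂)=(0,2): CG² = 2/3, CG = −√(2/3)   ← matches the target
Pairs with CG² = 2/3: (0,2): −√(2/3)

(0,2): −√(2/3)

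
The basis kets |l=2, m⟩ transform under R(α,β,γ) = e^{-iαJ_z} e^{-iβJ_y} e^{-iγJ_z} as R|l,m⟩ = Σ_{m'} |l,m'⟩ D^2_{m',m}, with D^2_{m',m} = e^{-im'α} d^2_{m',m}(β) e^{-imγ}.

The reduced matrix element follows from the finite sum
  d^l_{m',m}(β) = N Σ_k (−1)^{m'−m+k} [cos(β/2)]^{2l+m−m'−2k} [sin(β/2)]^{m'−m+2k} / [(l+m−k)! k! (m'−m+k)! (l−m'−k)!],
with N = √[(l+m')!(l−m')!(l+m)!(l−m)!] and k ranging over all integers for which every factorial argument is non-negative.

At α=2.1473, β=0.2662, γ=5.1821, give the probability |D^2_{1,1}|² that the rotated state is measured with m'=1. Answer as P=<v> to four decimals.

P=0.8339

First d^2_{1,1}(β=0.2662), then the phase factors e^{-i(1)α} and e^{-i(1)γ}:
With c≡cos(β/2)=0.991155 and s≡sin(β/2)=0.132707, N=[6·1·6·1]^{1/2}=6.000000
Admissible k: 0..1 (factorial args all ≥0)
  k=0: (−1)^0·6.0000/(6)·0.9912^4·0.1327^0 = +0.965088
  k=1: (−1)^1·6.0000/(2)·0.9912^2·0.1327^2 = -0.051903
d^2_{1,1}(0.2662) = +0.965088 -0.051903 = +0.913184
|D^2_{1,1}|² = |d^2_{1,1}(β)|² = (+0.913184)² = 0.833906 (the z-rotation phases have unit modulus)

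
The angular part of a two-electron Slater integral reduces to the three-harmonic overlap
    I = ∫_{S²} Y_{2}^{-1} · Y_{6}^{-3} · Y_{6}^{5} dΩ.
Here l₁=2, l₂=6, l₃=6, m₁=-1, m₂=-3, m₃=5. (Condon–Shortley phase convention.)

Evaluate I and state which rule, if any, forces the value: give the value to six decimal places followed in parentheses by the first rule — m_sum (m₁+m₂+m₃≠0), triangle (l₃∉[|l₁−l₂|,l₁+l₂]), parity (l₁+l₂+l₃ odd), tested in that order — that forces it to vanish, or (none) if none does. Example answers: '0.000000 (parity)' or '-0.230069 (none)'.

Σmᵢ = 1 ≠ 0, so the φ-integral vanishes; I = 0

0.000000 (m_sum)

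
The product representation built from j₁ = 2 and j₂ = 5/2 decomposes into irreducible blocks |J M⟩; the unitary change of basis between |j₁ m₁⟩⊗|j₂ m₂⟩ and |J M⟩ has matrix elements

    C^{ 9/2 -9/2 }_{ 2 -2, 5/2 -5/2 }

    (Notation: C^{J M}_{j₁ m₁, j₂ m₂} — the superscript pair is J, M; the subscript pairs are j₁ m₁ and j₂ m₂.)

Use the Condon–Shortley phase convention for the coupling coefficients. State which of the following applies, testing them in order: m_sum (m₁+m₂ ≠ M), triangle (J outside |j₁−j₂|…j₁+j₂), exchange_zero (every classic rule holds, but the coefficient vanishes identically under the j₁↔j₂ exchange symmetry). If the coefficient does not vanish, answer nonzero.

nonzero

m-sum: m₁+m₂ = -2+(-5/2) = -9/2, M = -9/2  ✓
triangle: |j₁−j₂| = 1/2 ≤ J = 9/2 ≤ j₁+j₂ = 9/2  ✓
exchange: j₁≠j₂ or m₁≠m₂ — the exchange symmetry imposes no constraint here
value check: CG = +1 = +1.000000 ≠ 0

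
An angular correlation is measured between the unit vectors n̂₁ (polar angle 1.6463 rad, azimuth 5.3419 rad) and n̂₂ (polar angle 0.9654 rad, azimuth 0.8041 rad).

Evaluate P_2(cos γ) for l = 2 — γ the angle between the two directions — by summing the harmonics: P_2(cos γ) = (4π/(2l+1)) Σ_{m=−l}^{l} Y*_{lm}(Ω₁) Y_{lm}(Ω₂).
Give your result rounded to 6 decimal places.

-0.448467

Expand P_2 via completeness: Σ_{m} conj(Y_{2,m}) at Ω₁ times Y_{2,m} at Ω₂ —
  m=-2: (-0.117815, -0.365560) × (-0.009767, -0.260992) = (-0.094258, 0.034319)  (running Σ = (-0.094258, 0.034319))
  m=-1: (-0.034212, 0.046970) × (0.250803, -0.260364) = (0.003649, 0.020688)  (running Σ = (-0.090609, 0.055007))
  m=0: (-0.310008, -0.000000) × (-0.008962, 0.000000) = (0.002778, 0.000000)  (running Σ = (-0.087830, 0.055007))
  m=1: (0.034212, 0.046970) × (-0.250803, -0.260364) = (0.003649, -0.020688)  (running Σ = (-0.084181, 0.034319))
  m=2: (-0.117815, 0.365560) × (-0.009767, 0.260992) = (-0.094258, -0.034319)  (running Σ = (-0.178439, 0.000000))
Total Σ_m = (-0.178439, 0.000000). Multiply by 2.513274: (-0.448467, 0.000000). P_2(cos γ) = -0.448467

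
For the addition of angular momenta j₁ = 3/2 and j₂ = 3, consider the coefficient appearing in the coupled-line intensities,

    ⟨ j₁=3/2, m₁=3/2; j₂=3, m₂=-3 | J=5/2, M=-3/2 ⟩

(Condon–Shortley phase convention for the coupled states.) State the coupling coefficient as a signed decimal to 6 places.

triangle: 2!·1!·4!/8! = 48/40320
(j±m)!: 3!·0!·0!·6!·1!·4! = 103680
prefactor² = (2J+1)·Δ·N² = 5184/7
  k=0: +1/(0!·2!·0!·0!·1!·4!) = 1/48
Σ = 1/48  ⇒  CG² = 5184/7·(1/48)² = 9/28
CG = +√(9/28) = +0.566947

+√(9/28) = +0.566947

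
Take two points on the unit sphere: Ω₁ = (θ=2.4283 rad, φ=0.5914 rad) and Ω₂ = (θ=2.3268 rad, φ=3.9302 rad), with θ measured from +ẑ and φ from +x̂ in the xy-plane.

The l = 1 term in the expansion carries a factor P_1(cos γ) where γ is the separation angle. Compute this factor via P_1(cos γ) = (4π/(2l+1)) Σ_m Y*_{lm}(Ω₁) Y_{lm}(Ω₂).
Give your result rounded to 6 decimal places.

Addition theorem: P_1(cos γ) = (4π/3) Σ_m Y*_{lm}(Ω₁) Y_{lm}(Ω₂), m = −1…1:
  term(m=-1) = -0.055726+0.011134i   from Y*(Ω₁)=+0.187671+0.126037i, Y(Ω₂)=-0.177178+0.178319i
  term(m=+0) = +0.123849+0.000000i   from Y*(Ω₁)=-0.369487-0.000000i, Y(Ω₂)=-0.335191+0.000000i
  term(m=+1) = -0.055726-0.011134i   from Y*(Ω₁)=-0.187671+0.126037i, Y(Ω₂)=+0.177178+0.178319i
Σ over m = +0.012396+0.000000i; ×(4π/3) → +0.051926+0.000000i. Real part: 0.051926

0.051926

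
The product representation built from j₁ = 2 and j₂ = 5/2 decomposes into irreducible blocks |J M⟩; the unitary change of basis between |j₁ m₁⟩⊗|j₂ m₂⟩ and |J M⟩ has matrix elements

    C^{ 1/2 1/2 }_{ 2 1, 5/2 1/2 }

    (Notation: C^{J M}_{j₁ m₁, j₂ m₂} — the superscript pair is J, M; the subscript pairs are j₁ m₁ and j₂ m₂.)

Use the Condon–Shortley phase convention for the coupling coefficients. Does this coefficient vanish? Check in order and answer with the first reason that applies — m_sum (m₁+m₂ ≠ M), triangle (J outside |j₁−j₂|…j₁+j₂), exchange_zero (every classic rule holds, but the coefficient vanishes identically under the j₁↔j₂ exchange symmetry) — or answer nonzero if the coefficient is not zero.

m-sum: m₁+m₂ = 1+1/2 = 3/2, M = 1/2  ✗ ⇒ coefficient is 0

m_sum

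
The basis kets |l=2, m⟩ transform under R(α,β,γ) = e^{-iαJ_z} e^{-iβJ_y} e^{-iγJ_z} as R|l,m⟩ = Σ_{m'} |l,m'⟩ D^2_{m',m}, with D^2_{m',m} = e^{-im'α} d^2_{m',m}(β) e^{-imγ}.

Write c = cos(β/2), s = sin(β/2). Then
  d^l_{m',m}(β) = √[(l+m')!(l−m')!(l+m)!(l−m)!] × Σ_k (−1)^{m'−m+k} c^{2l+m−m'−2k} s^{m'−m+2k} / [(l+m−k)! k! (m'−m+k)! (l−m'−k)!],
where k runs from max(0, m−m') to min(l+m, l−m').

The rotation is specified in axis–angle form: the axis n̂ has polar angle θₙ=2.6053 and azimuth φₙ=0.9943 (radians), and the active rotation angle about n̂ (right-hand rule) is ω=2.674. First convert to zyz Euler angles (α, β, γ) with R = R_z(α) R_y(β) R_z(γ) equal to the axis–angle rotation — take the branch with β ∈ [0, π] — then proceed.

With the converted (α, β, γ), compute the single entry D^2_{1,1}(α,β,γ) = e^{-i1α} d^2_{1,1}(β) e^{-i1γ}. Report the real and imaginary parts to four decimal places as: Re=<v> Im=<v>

Re=-0.0076 Im=0.0046

Axis–angle → zyz. n̂ = (sinθₙcosφₙ, sinθₙsinφₙ, cosθₙ) = (+0.278515, +0.428371, -0.859609), ω = 2.6740.
R = I cosω + sinω [n̂]ₓ + (1−cosω) n̂n̂ᵀ gives
  R = [-0.745841, +0.613268, -0.260045; -0.161650, -0.545350, -0.822474; -0.646212, -0.571398, +0.505879]
β = atan2(√(R₁₃²+R₂₃²), R₃₃) = 1.040395; α = atan2(R₂₃, R₁₃) mod 2π = 4.406160; γ = atan2(R₃₂, −R₃₁) mod 2π = 5.559153
D^2_{1,1}(4.4062,1.0404,5.5592) = e^{-i·1·4.4062}·d^2_{1,1}(1.0404)·e^{-i·1·5.5592}. Compute d first:
Half-angle: c=0.867721, s=0.497052. N=√(6·1·6·1)=6.000000
k∈{0,1} keeps every argument non-negative
  k=0: (−1)^0·6.0000/(6)·0.8677^4·0.4971^0 = +0.566918
  k=1: (−1)^1·6.0000/(2)·0.8677^2·0.4971^2 = -0.558065
d^2_{1,1}(1.0404) = +0.566918 -0.558065 = +0.008854
Attach z-rotation phases: D = e^{-i(1)(4.4062)}·(+0.008854)·e^{-i(1)(5.5592)} = -0.007591+0.004556i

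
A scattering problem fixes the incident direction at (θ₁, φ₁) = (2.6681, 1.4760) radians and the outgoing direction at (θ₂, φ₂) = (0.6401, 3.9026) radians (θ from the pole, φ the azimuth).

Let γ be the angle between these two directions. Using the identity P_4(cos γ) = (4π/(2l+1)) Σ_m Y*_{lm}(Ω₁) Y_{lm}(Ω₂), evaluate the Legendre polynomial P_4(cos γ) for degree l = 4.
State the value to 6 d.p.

0.331542

Summing Y*_{l m}(θ₁,φ₁)·Y_{l m}(θ₂,φ₂) over m ∈ [−4, 4]; prefactor 4π/(2·4+1) = 1.396263:
  term(m=-4) = -0.001035+0.000299i   from Y*(Ω₁)=+0.017774-0.007083i, Y(Ω₂)=-0.056050-0.005486i
  term(m=-3) = -0.012271+0.018970i   from Y*(Ω₁)=+0.029635+0.101380i, Y(Ω₂)=+0.139787+0.161902i
  term(m=-2) = +0.018545+0.130831i   from Y*(Ω₁)=-0.310443+0.059573i, Y(Ω₂)=+0.020384-0.417521i
  term(m=-1) = +0.125633+0.109081i   from Y*(Ω₁)=-0.046240-0.486325i, Y(Ω₂)=-0.246629+0.234882i
  term(m=+0) = -0.024295+0.000000i   from Y*(Ω₁)=+0.126512-0.000000i, Y(Ω₂)=-0.192038+0.000000i
  term(m=+1) = +0.125633-0.109081i   from Y*(Ω₁)=+0.046240-0.486325i, Y(Ω₂)=+0.246629+0.234882i
  term(m=+2) = +0.018545-0.130831i   from Y*(Ω₁)=-0.310443-0.059573i, Y(Ω₂)=+0.020384+0.417521i
  term(m=+3) = -0.012271-0.018970i   from Y*(Ω₁)=-0.029635+0.101380i, Y(Ω₂)=-0.139787+0.161902i
  term(m=+4) = -0.001035-0.000299i   from Y*(Ω₁)=+0.017774+0.007083i, Y(Ω₂)=-0.056050+0.005486i
Accumulated sum +0.237449-0.000000i; after 4π/(2l+1) scaling, +0.331542-0.000000i ⇒ P_4 = 0.331542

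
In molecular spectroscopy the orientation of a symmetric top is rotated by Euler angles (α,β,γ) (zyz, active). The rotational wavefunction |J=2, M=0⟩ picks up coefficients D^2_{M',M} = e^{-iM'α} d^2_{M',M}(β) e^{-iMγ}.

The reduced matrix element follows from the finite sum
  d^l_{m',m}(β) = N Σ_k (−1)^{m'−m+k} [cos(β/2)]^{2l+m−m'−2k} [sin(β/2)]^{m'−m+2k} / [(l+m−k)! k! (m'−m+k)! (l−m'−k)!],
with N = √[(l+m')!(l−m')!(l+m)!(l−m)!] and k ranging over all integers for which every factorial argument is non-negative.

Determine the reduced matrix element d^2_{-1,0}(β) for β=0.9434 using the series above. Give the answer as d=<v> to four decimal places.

d^2_{-1,0}(β=0.9434) via the finite sum:
With c≡cos(β/2)=0.890797 and s≡sin(β/2)=0.454401, N=[1·6·2·2]^{1/2}=4.898979
Admissible k: 1..2 (factorial args all ≥0)
  k=1: (−1)^0·4.8990/(2)·0.8908^3·0.4544^1 = +0.786777
  k=2: (−1)^1·4.8990/(2)·0.8908^1·0.4544^3 = -0.204726
d^2_{-1,0}(0.9434) = +0.786777 -0.204726 = +0.582051

d=0.5821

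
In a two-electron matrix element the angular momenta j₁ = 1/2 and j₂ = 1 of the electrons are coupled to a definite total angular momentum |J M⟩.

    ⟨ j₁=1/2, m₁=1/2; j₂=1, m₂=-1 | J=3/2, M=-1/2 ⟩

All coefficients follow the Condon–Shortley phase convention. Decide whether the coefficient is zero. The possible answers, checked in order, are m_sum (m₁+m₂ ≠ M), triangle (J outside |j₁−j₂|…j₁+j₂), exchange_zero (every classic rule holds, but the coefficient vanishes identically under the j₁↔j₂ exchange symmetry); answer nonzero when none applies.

m-sum: m₁+m₂ = 1/2+(-1) = -1/2, M = -1/2  ✓
triangle: |j₁−j₂| = 1/2 ≤ J = 3/2 ≤ j₁+j₂ = 3/2  ✓
exchange: j₁≠j₂ or m₁≠m₂ — the exchange symmetry imposes no constraint here
value check: CG = +√(1/3) = +0.577350 ≠ 0

nonzero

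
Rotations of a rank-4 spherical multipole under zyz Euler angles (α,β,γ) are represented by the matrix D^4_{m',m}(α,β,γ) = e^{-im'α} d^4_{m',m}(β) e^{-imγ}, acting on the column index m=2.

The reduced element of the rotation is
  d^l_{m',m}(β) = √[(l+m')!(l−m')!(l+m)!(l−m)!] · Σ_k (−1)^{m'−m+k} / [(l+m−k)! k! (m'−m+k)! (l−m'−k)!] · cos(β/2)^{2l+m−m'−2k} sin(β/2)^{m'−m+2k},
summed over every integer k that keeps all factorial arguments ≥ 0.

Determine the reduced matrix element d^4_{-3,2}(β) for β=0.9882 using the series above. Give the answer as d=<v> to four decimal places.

d^4_{-3,2}(β=0.9882) via the finite sum:
Half-angle: c=0.880396, s=0.474239. N=√(1·5040·720·2)=2693.993318
k∈{5,6} keeps every argument non-negative
  k=5: (−1)^0·2693.9933/(240)·0.8804^3·0.4742^5 = +0.183742
  k=6: (−1)^1·2693.9933/(720)·0.8804^1·0.4742^7 = -0.017772
d^4_{-3,2}(0.9882) = +0.183742 -0.017772 = +0.165970

d=0.1660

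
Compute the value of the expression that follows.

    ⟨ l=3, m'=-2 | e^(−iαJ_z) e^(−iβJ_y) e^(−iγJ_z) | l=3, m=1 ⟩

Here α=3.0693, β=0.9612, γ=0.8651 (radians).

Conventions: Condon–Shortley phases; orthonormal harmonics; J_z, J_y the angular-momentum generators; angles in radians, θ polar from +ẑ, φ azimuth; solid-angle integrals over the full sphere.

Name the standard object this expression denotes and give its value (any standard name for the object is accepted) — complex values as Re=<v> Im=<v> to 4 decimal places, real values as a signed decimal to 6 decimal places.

This is a Wigner D-matrix element — the rotation-matrix element ⟨l m'| R(α,β,γ) |l m⟩ in the angular-momentum basis.
Split into d^3_{-2,1}(β=0.9612) × two z-phases.
With c≡cos(β/2)=0.886718 and s≡sin(β/2)=0.462311, N=[1·120·24·2]^{1/2}=75.894664
k∈{3,4} keeps every argument non-negative
  k=3: (−1)^0·75.8947/(12)·0.8867^3·0.4623^3 = +0.435702
  k=4: (−1)^1·75.8947/(24)·0.8867^1·0.4623^5 = -0.059219
d^3_{-2,1}(0.9612) = +0.435702 -0.059219 = +0.376484
Phases: e^{-i·(-2)·3.0693}=+0.989566-0.144082i, e^{-i·(1)·0.8651}=+0.648564-0.761160i ⇒ D=+0.200337-0.318755i

Wigner D-matrix element, Re=0.2003 Im=-0.3188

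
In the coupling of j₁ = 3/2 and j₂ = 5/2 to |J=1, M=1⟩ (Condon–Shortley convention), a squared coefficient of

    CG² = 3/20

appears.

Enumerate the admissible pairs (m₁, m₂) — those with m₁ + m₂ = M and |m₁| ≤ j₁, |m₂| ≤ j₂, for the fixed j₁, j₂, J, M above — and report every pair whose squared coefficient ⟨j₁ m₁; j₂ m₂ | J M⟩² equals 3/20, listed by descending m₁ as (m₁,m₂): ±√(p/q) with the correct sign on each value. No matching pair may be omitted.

(1/2,1/2): −√(3/20)

Admissible pairs with m₁+m₂ = M = 1: (-3/2,5/2), (-1/2,3/2), (1/2,1/2), (3/2,-1/2)
  (m₁,m₂)=(3/2,-1/2): CG² = 1/20, CG = +√(1/20)
  (m₁,m₂)=(1/2,1/2): CG² = 3/20, CG = −√(3/20)   ← matches the target
  (m₁,m₂)=(-1/2,3/2): CG² = 3/10, CG = +√(3/10)
  (m₁,m₂)=(-3/2,5/2): CG² = 1/2, CG = −√(1/2)
Pairs with CG² = 3/20: (1/2,1/2): −√(3/20)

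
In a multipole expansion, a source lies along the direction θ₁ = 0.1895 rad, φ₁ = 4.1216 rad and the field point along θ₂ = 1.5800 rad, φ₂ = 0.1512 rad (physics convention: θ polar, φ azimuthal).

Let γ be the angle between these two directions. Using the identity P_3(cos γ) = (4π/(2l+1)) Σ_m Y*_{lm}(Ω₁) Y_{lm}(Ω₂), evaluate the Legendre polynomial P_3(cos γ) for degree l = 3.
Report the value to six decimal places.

0.198152

Term-by-term m-sum for l=3 (normalisation 4π/7 = 1.795196):
  [-3]  conj(Y_{3,-3})(Ω₁) = +0.002732-0.000558i ; Y_{3,-3}(Ω₂) = +0.374985-0.182806i ; Δ = +0.000922-0.000709i
  [-2]  conj(Y_{3,-2})(Ω₁) = -0.013514+0.032950i ; Y_{3,-2}(Ω₂) = -0.008978+0.002801i ; Δ = +0.000029-0.000334i
  [-1]  conj(Y_{3,-1})(Ω₁) = -0.129621-0.193263i ; Y_{3,-1}(Ω₂) = -0.319344+0.048656i ; Δ = +0.050797+0.055411i
  [+0]  conj(Y_{3,0})(Ω₁) = +0.667971-0.000000i ; Y_{3,0}(Ω₂) = +0.010302+0.000000i ; Δ = +0.006882+0.000000i
  [+1]  conj(Y_{3,1})(Ω₁) = +0.129621-0.193263i ; Y_{3,1}(Ω₂) = +0.319344+0.048656i ; Δ = +0.050797-0.055411i
  [+2]  conj(Y_{3,2})(Ω₁) = -0.013514-0.032950i ; Y_{3,2}(Ω₂) = -0.008978-0.002801i ; Δ = +0.000029+0.000334i
  [+3]  conj(Y_{3,3})(Ω₁) = -0.002732-0.000558i ; Y_{3,3}(Ω₂) = -0.374985-0.182806i ; Δ = +0.000922+0.000709i
Accumulated sum +0.110379-0.000000i; after 4π/(2l+1) scaling, +0.198152-0.000000i ⇒ P_3 = 0.198152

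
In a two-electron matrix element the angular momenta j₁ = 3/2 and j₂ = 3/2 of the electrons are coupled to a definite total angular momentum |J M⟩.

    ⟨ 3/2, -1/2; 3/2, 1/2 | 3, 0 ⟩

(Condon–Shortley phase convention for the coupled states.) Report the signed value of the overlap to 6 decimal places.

√[7·0!3!3!/7! · 1!2!2!1!3!3!] = √(36/5)
  +(−1)^0/∏(0,0,2,2,1,1)! = 1/4  (running 1/4)
⟨..|..⟩ = √(36/5)·(1/4) = +0.670820

+√(9/20) ≈ +0.670820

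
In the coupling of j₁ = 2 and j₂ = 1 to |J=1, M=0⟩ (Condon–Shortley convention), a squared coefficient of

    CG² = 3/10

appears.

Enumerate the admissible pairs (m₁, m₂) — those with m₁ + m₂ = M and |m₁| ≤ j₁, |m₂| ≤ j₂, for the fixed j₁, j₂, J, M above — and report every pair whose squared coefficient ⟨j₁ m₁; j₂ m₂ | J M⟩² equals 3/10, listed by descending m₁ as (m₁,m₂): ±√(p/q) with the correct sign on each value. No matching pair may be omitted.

Admissible pairs with m₁+m₂ = M = 0: (-1,1), (0,0), (1,-1)
  (m₁,m₂)=(1,-1): CG² = 3/10, CG = +√(3/10)   ← matches the target
  (m₁,m₂)=(0,0): CG² = 2/5, CG = −√(2/5)
  (m₁,m₂)=(-1,1): CG² = 3/10, CG = +√(3/10)   ← matches the target
Pairs with CG² = 3/10: (1,-1): +√(3/10); (-1,1): +√(3/10)

(1,-1): +√(3/10); (-1,1): +√(3/10)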